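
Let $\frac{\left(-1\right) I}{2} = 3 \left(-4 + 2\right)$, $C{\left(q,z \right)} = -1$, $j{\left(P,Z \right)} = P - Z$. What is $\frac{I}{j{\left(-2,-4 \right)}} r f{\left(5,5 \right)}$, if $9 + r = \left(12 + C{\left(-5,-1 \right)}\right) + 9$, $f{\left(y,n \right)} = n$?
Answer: $330$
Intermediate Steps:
$I = 12$ ($I = - 2 \cdot 3 \left(-4 + 2\right) = - 2 \cdot 3 \left(-2\right) = \left(-2\right) \left(-6\right) = 12$)
$r = 11$ ($r = -9 + \left(\left(12 - 1\right) + 9\right) = -9 + \left(11 + 9\right) = -9 + 20 = 11$)
$\frac{I}{j{\left(-2,-4 \right)}} r f{\left(5,5 \right)} = \frac{12}{-2 - -4} \cdot 11 \cdot 5 = \frac{12}{-2 + 4} \cdot 11 \cdot 5 = \frac{12}{2} \cdot 11 \cdot 5 = 12 \cdot \frac{1}{2} \cdot 11 \cdot 5 = 6 \cdot 11 \cdot 5 = 66 \cdot 5 = 330$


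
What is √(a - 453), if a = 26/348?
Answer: I*√13712766/174 ≈ 21.282*I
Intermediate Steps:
a = 13/174 (a = 26*(1/348) = 13/174 ≈ 0.074713)
√(a - 453) = √(13/174 - 453) = √(-78809/174) = I*√13712766/174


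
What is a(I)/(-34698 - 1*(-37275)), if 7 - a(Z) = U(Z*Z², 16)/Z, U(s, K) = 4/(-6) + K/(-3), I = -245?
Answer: 1709/631365 ≈ 0.0027068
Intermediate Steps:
U(s, K) = -⅔ - K/3 (U(s, K) = 4*(-⅙) + K*(-⅓) = -⅔ - K/3)
a(Z) = 7 + 6/Z (a(Z) = 7 - (-⅔ - ⅓*16)/Z = 7 - (-⅔ - 16/3)/Z = 7 - (-6)/Z = 7 + 6/Z)
a(I)/(-34698 - 1*(-37275)) = (7 + 6/(-245))/(-34698 - 1*(-37275)) = (7 + 6*(-1/245))/(-34698 + 37275) = (7 - 6/245)/2577 = (1709/245)*(1/2577) = 1709/631365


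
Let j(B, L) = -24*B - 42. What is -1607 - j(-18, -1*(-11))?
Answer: -1997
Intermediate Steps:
j(B, L) = -42 - 24*B
-1607 - j(-18, -1*(-11)) = -1607 - (-42 - 24*(-18)) = -1607 - (-42 + 432) = -1607 - 1*390 = -1607 - 390 = -1997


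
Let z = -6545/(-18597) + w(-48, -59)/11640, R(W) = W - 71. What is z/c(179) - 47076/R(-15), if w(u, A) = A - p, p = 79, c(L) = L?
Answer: 152008795541827/277693751460 ≈ 547.40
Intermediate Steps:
R(W) = -71 + W
w(u, A) = -79 + A (w(u, A) = A - 1*79 = A - 79 = -79 + A)
z = 12269569/36078180 (z = -6545/(-18597) + (-79 - 59)/11640 = -6545*(-1/18597) - 138*1/11640 = 6545/18597 - 23/1940 = 12269569/36078180 ≈ 0.34008)
z/c(179) - 47076/R(-15) = (12269569/36078180)/179 - 47076/(-71 - 15) = (12269569/36078180)*(1/179) - 47076/(-86) = 12269569/6457994220 - 47076*(-1/86) = 12269569/6457994220 + 23538/43 = 152008795541827/277693751460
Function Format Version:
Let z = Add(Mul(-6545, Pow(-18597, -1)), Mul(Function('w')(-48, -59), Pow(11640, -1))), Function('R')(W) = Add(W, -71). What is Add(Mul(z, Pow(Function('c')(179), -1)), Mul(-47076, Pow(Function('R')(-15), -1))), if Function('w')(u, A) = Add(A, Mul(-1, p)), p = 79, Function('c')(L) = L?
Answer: Rational(152008795541827, 277693751460) ≈ 547.40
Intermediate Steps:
Function('R')(W) = Add(-71, W)
Function('w')(u, A) = Add(-79, A) (Function('w')(u, A) = Add(A, Mul(-1, 79)) = Add(A, -79) = Add(-79, A))
z = Rational(12269569, 36078180) (z = Add(Mul(-6545, Pow(-18597, -1)), Mul(Add(-79, -59), Pow(11640, -1))) = Add(Mul(-6545, Rational(-1, 18597)), Mul(-138, Rational(1, 11640))) = Add(Rational(6545, 18597), Rational(-23, 1940)) = Rational(12269569, 36078180) ≈ 0.34008)
Add(Mul(z, Pow(Function('c')(179), -1)), Mul(-47076, Pow(Function('R')(-15), -1))) = Add(Mul(Rational(12269569, 36078180), Pow(179, -1)), Mul(-47076, Pow(Add(-71, -15), -1))) = Add(Mul(Rational(12269569, 36078180), Rational(1, 179)), Mul(-47076, Pow(-86, -1))) = Add(Rational(12269569, 6457994220), Mul(-47076, Rational(-1, 86))) = Add(Rational(12269569, 6457994220), Rational(23538, 43)) = Rational(152008795541827, 277693751460)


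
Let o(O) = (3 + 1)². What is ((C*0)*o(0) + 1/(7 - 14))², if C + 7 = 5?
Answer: 1/49 ≈ 0.020408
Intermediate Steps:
C = -2 (C = -7 + 5 = -2)
o(O) = 16 (o(O) = 4² = 16)
((C*0)*o(0) + 1/(7 - 14))² = (-2*0*16 + 1/(7 - 14))² = (0*16 + 1/(-7))² = (0 - ⅐)² = (-⅐)² = 1/49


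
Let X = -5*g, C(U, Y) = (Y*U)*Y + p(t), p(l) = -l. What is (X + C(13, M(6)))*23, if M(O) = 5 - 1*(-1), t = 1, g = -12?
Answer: 12121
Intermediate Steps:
M(O) = 6 (M(O) = 5 + 1 = 6)
C(U, Y) = -1 + U*Y² (C(U, Y) = (Y*U)*Y - 1*1 = (U*Y)*Y - 1 = U*Y² - 1 = -1 + U*Y²)
X = 60 (X = -5*(-12) = 60)
(X + C(13, M(6)))*23 = (60 + (-1 + 13*6²))*23 = (60 + (-1 + 13*36))*23 = (60 + (-1 + 468))*23 = (60 + 467)*23 = 527*23 = 12121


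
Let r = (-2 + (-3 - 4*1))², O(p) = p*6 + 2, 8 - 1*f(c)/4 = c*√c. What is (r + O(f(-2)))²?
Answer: 71017 + 26400*I*√2 ≈ 71017.0 + 37335.0*I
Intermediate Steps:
f(c) = 32 - 4*c^(3/2) (f(c) = 32 - 4*c*√c = 32 - 4*c^(3/2))
O(p) = 2 + 6*p (O(p) = 6*p + 2 = 2 + 6*p)
r = 81 (r = (-2 + (-3 - 4))² = (-2 - 7)² = (-9)² = 81)
(r + O(f(-2)))² = (81 + (2 + 6*(32 - (-8)*I*√2)))² = (81 + (2 + 6*(32 + 8*I*√2)))² = (81 + (2 + (192 + 48*I*√2)))² = (81 + (194 + 48*I*√2))² = (275 + 48*I*√2)²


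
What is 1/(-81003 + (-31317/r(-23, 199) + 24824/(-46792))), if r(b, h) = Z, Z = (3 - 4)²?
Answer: -5849/656962783 ≈ -8.9031e-6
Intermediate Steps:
Z = 1 (Z = (-1)² = 1)
r(b, h) = 1
1/(-81003 + (-31317/r(-23, 199) + 24824/(-46792))) = 1/(-81003 + (-31317/1 + 24824/(-46792))) = 1/(-81003 + (-31317*1 + 24824*(-1/46792))) = 1/(-81003 + (-31317 - 3103/5849)) = 1/(-81003 - 183176236/5849) = 1/(-656962783/5849) = -5849/656962783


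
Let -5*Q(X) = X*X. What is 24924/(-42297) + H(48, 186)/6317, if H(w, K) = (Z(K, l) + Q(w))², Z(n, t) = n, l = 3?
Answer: 25305122824/2226584575 ≈ 11.365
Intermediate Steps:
Q(X) = -X²/5 (Q(X) = -X*X/5 = -X²/5)
H(w, K) = (K - w²/5)²
24924/(-42297) + H(48, 186)/6317 = 24924/(-42297) + ((-1*48² + 5*186)²/25)/6317 = 24924*(-1/42297) + ((-1*2304 + 930)²/25)*(1/6317) = -8308/14099 + ((-2304 + 930)²/25)*(1/6317) = -8308/14099 + ((1/25)*(-1374)²)*(1/6317) = -8308/14099 + ((1/25)*1887876)*(1/6317) = -8308/14099 + (1887876/25)*(1/6317) = -8308/14099 + 1887876/157925 = 25305122824/2226584575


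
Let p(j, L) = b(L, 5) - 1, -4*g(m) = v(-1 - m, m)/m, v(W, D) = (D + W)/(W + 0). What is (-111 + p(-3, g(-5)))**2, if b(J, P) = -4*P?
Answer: 17424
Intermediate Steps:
v(W, D) = (D + W)/W
g(m) = 1/(4*m*(-1 - m)) (g(m) = -(m + (-1 - m))/(-1 - m)/(4*m) = --1/(-1 - m)/(4*m) = -(-1/(-1 - m))/(4*m) = -(-1)/(4*m*(-1 - m)) = 1/(4*m*(-1 - m)))
p(j, L) = -21 (p(j, L) = -4*5 - 1 = -20 - 1 = -21)
(-111 + p(-3, g(-5)))**2 = (-111 - 21)**2 = (-132)**2 = 17424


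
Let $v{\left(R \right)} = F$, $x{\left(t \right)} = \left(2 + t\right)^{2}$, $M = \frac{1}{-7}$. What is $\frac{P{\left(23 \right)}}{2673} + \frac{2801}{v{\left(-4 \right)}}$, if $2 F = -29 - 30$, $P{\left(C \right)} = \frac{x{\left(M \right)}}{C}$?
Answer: $- \frac{16875852571}{177735789} \approx -94.949$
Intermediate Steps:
$M = - \frac{1}{7} \approx -0.14286$
$P{\left(C \right)} = \frac{169}{49 C}$ ($P{\left(C \right)} = \frac{\left(2 - \frac{1}{7}\right)^{2}}{C} = \frac{\left(\frac{13}{7}\right)^{2}}{C} = \frac{169}{49 C}$)
$F = - \frac{59}{2}$ ($F = \frac{-29 - 30}{2} = \frac{1}{2} \left(-59\right) = - \frac{59}{2} \approx -29.5$)
$v{\left(R \right)} = - \frac{59}{2}$
$\frac{P{\left(23 \right)}}{2673} + \frac{2801}{v{\left(-4 \right)}} = \frac{\frac{169}{49} \cdot \frac{1}{23}}{2673} + \frac{2801}{- \frac{59}{2}} = \frac{169}{49} \cdot \frac{1}{23} \cdot \frac{1}{2673} + 2801 \left(- \frac{2}{59}\right) = \frac{169}{1127} \cdot \frac{1}{2673} - \frac{5602}{59} = \frac{169}{3012471} - \frac{5602}{59} = - \frac{16875852571}{177735789}$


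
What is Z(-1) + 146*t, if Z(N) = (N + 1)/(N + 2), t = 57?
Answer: 8322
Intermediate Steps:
Z(N) = (1 + N)/(2 + N)
Z(-1) + 146*t = (1 - 1)/(2 - 1) + 146*57 = 0/1 + 8322 = 1*0 + 8322 = 0 + 8322 = 8322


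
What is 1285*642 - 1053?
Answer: 823917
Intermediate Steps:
1285*642 - 1053 = 824970 - 1053 = 823917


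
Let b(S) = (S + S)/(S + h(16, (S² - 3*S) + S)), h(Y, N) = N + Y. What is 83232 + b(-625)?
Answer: 16282925231/195633 ≈ 83232.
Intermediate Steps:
b(S) = 2*S/(16 + S² - S) (b(S) = (S + S)/(S + (((S² - 3*S) + S) + 16)) = (2*S)/(S + ((S² - 2*S) + 16)) = (2*S)/(S + (16 + S² - 2*S)) = (2*S)/(16 + S² - S) = 2*S/(16 + S² - S))
83232 + b(-625) = 83232 + 2*(-625)/(16 + (-625)² - 1*(-625)) = 83232 + 2*(-625)/(16 + 390625 + 625) = 83232 + 2*(-625)/391266 = 83232 + 2*(-625)*(1/391266) = 83232 - 625/195633 = 16282925231/195633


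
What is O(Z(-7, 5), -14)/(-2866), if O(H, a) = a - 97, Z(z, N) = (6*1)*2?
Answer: 111/2866 ≈ 0.038730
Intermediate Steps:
Z(z, N) = 12 (Z(z, N) = 6*2 = 12)
O(H, a) = -97 + a
O(Z(-7, 5), -14)/(-2866) = (-97 - 14)/(-2866) = -111*(-1/2866) = 111/2866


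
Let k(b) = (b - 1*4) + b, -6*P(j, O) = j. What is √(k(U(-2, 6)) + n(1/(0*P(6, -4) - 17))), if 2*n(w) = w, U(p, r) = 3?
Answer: √2278/34 ≈ 1.4038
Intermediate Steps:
P(j, O) = -j/6
k(b) = -4 + 2*b (k(b) = (b - 4) + b = (-4 + b) + b = -4 + 2*b)
n(w) = w/2
√(k(U(-2, 6)) + n(1/(0*P(6, -4) - 17))) = √((-4 + 2*3) + 1/(2*(0*(-⅙*6) - 17))) = √((-4 + 6) + 1/(2*(0*(-1) - 17))) = √(2 + 1/(2*(0 - 17))) = √(2 + (½)/(-17)) = √(2 + (½)*(-1/17)) = √(2 - 1/34) = √(67/34) = √2278/34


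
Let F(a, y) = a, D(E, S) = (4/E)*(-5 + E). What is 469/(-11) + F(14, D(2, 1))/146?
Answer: -34160/803 ≈ -42.540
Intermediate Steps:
D(E, S) = 4*(-5 + E)/E
469/(-11) + F(14, D(2, 1))/146 = 469/(-11) + 14/146 = 469*(-1/11) + 14*(1/146) = -469/11 + 7/73 = -34160/803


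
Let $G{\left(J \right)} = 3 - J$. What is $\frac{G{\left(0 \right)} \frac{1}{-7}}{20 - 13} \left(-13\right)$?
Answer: $\frac{39}{49} \approx 0.79592$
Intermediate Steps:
$\frac{G{\left(0 \right)} \frac{1}{-7}}{20 - 13} \left(-13\right) = \frac{\left(3 - 0\right) \frac{1}{-7}}{20 - 13} \left(-13\right) = \frac{\left(3 + 0\right) \left(- \frac{1}{7}\right)}{7} \left(-13\right) = \frac{3 \left(- \frac{1}{7}\right)}{7} \left(-13\right) = \frac{1}{7} \left(- \frac{3}{7}\right) \left(-13\right) = \left(- \frac{3}{49}\right) \left(-13\right) = \frac{39}{49}$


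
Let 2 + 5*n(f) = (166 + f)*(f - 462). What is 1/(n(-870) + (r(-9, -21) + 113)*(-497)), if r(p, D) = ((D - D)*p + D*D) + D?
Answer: -5/386779 ≈ -1.2927e-5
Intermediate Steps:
r(p, D) = D + D² (r(p, D) = (0*p + D²) + D = (0 + D²) + D = D² + D = D + D²)
n(f) = -⅖ + (-462 + f)*(166 + f)/5 (n(f) = -⅖ + ((166 + f)*(f - 462))/5 = -⅖ + ((166 + f)*(-462 + f))/5 = -⅖ + ((-462 + f)*(166 + f))/5 = -⅖ + (-462 + f)*(166 + f)/5)
1/(n(-870) + (r(-9, -21) + 113)*(-497)) = 1/((-76694/5 - 296/5*(-870) + (⅕)*(-870)²) + (-21*(1 - 21) + 113)*(-497)) = 1/((-76694/5 + 51504 + (⅕)*756900) + (-21*(-20) + 113)*(-497)) = 1/((-76694/5 + 51504 + 151380) + (420 + 113)*(-497)) = 1/(937726/5 + 533*(-497)) = 1/(937726/5 - 264901) = 1/(-386779/5) = -5/386779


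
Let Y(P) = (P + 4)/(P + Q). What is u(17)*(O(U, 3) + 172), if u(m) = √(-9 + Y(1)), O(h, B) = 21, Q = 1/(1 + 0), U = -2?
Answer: 193*I*√26/2 ≈ 492.06*I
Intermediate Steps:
Q = 1 (Q = 1/1 = 1)
Y(P) = (4 + P)/(1 + P) (Y(P) = (P + 4)/(P + 1) = (4 + P)/(1 + P))
u(m) = I*√26/2 (u(m) = √(-9 + (4 + 1)/(1 + 1)) = √(-9 + 5/2) = √(-13/2) = I*√26/2)
u(17)*(O(U, 3) + 172) = (I*√26/2)*(21 + 172) = (I*√26/2)*193 = 193*I*√26/2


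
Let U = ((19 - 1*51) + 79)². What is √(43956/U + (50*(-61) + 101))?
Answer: I*√6470385/47 ≈ 54.121*I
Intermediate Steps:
U = 2209 (U = ((19 - 51) + 79)² = (-32 + 79)² = 47² = 2209)
√(43956/U + (50*(-61) + 101)) = √(43956/2209 + (50*(-61) + 101)) = √(43956*(1/2209) + (-3050 + 101)) = √(43956/2209 - 2949) = √(-6470385/2209) = I*√6470385/47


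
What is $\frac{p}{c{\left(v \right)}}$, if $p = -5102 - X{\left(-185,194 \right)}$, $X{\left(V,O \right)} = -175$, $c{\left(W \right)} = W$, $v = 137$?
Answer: $- \frac{4927}{137} \approx -35.964$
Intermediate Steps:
$p = -4927$ ($p = -5102 - -175 = -5102 + 175 = -4927$)
$\frac{p}{c{\left(v \right)}} = - \frac{4927}{137}$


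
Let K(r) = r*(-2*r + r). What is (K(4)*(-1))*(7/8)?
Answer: 14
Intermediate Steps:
K(r) = -r² (K(r) = r*(-r) = -r²)
(K(4)*(-1))*(7/8) = (-1*4²*(-1))*(7/8) = (-1*16*(-1))*(7*(⅛)) = -16*(-1)*(7/8) = 16*(7/8) = 14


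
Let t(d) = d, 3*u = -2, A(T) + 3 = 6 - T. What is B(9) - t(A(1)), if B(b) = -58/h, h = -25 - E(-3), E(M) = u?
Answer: 28/73 ≈ 0.38356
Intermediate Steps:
A(T) = 3 - T (A(T) = -3 + (6 - T) = 3 - T)
u = -2/3 (u = (1/3)*(-2) = -2/3 ≈ -0.66667)
E(M) = -2/3
h = -73/3 (h = -25 - 1*(-2/3) = -25 + 2/3 = -73/3 ≈ -24.333)
B(b) = 174/73 (B(b) = -58/(-73/3) = -58*(-3/73) = 174/73)
B(9) - t(A(1)) = 174/73 - (3 - 1*1) = 174/73 - (3 - 1) = 174/73 - 1*2 = 174/73 - 2 = 28/73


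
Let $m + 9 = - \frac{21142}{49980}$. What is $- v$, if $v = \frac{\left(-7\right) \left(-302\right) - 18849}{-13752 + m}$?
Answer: $- \frac{418207650}{343897961} \approx -1.2161$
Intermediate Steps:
$m = - \frac{235481}{24990}$ ($m = -9 - \frac{21142}{49980} = -9 - \frac{10571}{24990} = - \frac{235481}{24990} \approx -9.423$)
$v = \frac{418207650}{343897961}$ ($v = \frac{\left(-7\right) \left(-302\right) - 18849}{-13752 - \frac{235481}{24990}} = \frac{2114 - 18849}{- \frac{343897961}{24990}} = \left(-16735\right) \left(- \frac{24990}{343897961}\right) = \frac{418207650}{343897961} \approx 1.2161$)
$- v = \left(-1\right) \frac{418207650}{343897961} = - \frac{418207650}{343897961}$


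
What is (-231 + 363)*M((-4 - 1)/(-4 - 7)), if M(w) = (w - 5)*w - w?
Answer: -3660/11 ≈ -332.73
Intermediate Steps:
M(w) = -w + w*(-5 + w) (M(w) = (-5 + w)*w - w = w*(-5 + w) - w = -w + w*(-5 + w))
(-231 + 363)*M((-4 - 1)/(-4 - 7)) = (-231 + 363)*(((-4 - 1)/(-4 - 7))*(-6 + (-4 - 1)/(-4 - 7))) = 132*((-5/(-11))*(-6 - 5/(-11))) = 132*((-5*(-1/11))*(-6 - 5*(-1/11))) = 132*(5*(-6 + 5/11)/11) = 132*((5/11)*(-61/11)) = 132*(-305/121) = -3660/11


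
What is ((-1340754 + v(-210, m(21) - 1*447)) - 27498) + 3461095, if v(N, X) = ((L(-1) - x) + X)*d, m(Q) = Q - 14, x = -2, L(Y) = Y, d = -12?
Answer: 2098111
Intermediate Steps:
m(Q) = -14 + Q
v(N, X) = -12 - 12*X (v(N, X) = ((-1 - 1*(-2)) + X)*(-12) = ((-1 + 2) + X)*(-12) = (1 + X)*(-12) = -12 - 12*X)
((-1340754 + v(-210, m(21) - 1*447)) - 27498) + 3461095 = ((-1340754 + (-12 - 12*((-14 + 21) - 1*447))) - 27498) + 3461095 = ((-1340754 + (-12 - 12*(7 - 447))) - 27498) + 3461095 = ((-1340754 + (-12 - 12*(-440))) - 27498) + 3461095 = ((-1340754 + (-12 + 5280)) - 27498) + 3461095 = ((-1340754 + 5268) - 27498) + 3461095 = (-1335486 - 27498) + 3461095 = -1362984 + 3461095 = 2098111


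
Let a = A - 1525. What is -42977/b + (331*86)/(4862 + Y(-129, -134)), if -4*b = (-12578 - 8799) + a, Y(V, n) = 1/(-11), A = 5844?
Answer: -642084740/152046483 ≈ -4.2229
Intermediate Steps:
Y(V, n) = -1/11
a = 4319 (a = 5844 - 1525 = 4319)
b = 8529/2 (b = -((-12578 - 8799) + 4319)/4 = -(-21377 + 4319)/4 = -¼*(-17058) = 8529/2 ≈ 4264.5)
-42977/b + (331*86)/(4862 + Y(-129, -134)) = -42977/8529/2 + (331*86)/(4862 - 1/11) = -42977*2/8529 + 28466/(53481/11) = -85954/8529 + 28466*(11/53481) = -85954/8529 + 313126/53481 = -642084740/152046483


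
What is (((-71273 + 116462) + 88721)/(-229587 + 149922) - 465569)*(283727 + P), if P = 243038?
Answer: -3907509930943135/15933 ≈ -2.4525e+11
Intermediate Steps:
(((-71273 + 116462) + 88721)/(-229587 + 149922) - 465569)*(283727 + P) = (((-71273 + 116462) + 88721)/(-229587 + 149922) - 465569)*(283727 + 243038) = ((45189 + 88721)/(-79665) - 465569)*526765 = (133910*(-1/79665) - 465569)*526765 = (-26782/15933 - 465569)*526765 = -7417937659/15933*526765 = -3907509930943135/15933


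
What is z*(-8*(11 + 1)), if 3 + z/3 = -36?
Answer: 11232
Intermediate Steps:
z = -117 (z = -9 + 3*(-36) = -9 - 108 = -117)
z*(-8*(11 + 1)) = -(-936)*(11 + 1) = -(-936)*12 = -117*(-96) = 11232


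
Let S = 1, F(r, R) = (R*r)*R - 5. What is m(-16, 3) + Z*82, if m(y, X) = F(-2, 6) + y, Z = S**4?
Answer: -11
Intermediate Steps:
F(r, R) = -5 + r*R**2 (F(r, R) = r*R**2 - 5 = -5 + r*R**2)
Z = 1 (Z = 1**4 = 1)
m(y, X) = -77 + y (m(y, X) = (-5 - 2*6**2) + y = (-5 - 2*36) + y = (-5 - 72) + y = -77 + y)
m(-16, 3) + Z*82 = (-77 - 16) + 1*82 = -93 + 82 = -11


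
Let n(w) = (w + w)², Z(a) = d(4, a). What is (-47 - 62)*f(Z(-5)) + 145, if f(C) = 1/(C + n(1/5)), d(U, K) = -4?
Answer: 16645/96 ≈ 173.39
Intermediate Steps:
Z(a) = -4
n(w) = 4*w² (n(w) = (2*w)² = 4*w²)
f(C) = 1/(4/25 + C) (f(C) = 1/(C + 4*(1/5)²) = 1/(C + 4*(⅕)²) = 1/(C + 4*(1/25)) = 1/(C + 4/25) = 1/(4/25 + C))
(-47 - 62)*f(Z(-5)) + 145 = (-47 - 62)*(25/(4 + 25*(-4))) + 145 = -2725/(4 - 100) + 145 = -2725/(-96) + 145 = -2725*(-1)/96 + 145 = -109*(-25/96) + 145 = 2725/96 + 145 = 16645/96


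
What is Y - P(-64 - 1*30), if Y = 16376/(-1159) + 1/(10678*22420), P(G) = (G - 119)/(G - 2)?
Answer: -954958606361/58413785440 ≈ -16.348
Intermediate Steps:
P(G) = (-119 + G)/(-2 + G)
Y = -206338254979/14603446360 (Y = 16376*(-1/1159) + (1/10678)*(1/22420) = -16376/1159 + 1/239400760 = -206338254979/14603446360 ≈ -14.129)
Y - P(-64 - 1*30) = -206338254979/14603446360 - (-119 + (-64 - 1*30))/(-2 + (-64 - 1*30)) = -206338254979/14603446360 - (-119 + (-64 - 30))/(-2 + (-64 - 30)) = -206338254979/14603446360 - (-119 - 94)/(-2 - 94) = -206338254979/14603446360 - (-213)/(-96) = -206338254979/14603446360 - (-1)*(-213)/96 = -206338254979/14603446360 - 1*71/32 = -206338254979/14603446360 - 71/32 = -954958606361/58413785440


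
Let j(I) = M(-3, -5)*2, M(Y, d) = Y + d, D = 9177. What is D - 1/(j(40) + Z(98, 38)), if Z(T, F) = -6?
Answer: 201895/22 ≈ 9177.0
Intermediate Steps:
j(I) = -16 (j(I) = (-3 - 5)*2 = -8*2 = -16)
D - 1/(j(40) + Z(98, 38)) = 9177 - 1/(-16 - 6) = 9177 - 1/(-22) = 9177 - 1*(-1/22) = 9177 + 1/22 = 201895/22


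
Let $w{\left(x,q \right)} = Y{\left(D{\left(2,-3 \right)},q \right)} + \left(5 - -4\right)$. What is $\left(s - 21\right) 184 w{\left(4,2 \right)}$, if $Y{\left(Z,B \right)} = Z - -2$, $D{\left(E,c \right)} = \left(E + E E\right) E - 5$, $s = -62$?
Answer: $-274896$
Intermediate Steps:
$D{\left(E,c \right)} = -5 + E \left(E + E^{2}\right)$ ($D{\left(E,c \right)} = \left(E + E^{2}\right) E - 5 = E \left(E + E^{2}\right) - 5 = -5 + E \left(E + E^{2}\right)$)
$Y{\left(Z,B \right)} = 2 + Z$ ($Y{\left(Z,B \right)} = Z + 2 = 2 + Z$)
$w{\left(x,q \right)} = 18$ ($w{\left(x,q \right)} = \left(2 + \left(-5 + 2^{2} + 2^{3}\right)\right) + \left(5 - -4\right) = \left(2 + \left(-5 + 4 + 8\right)\right) + \left(5 + 4\right) = \left(2 + 7\right) + 9 = 9 + 9 = 18$)
$\left(s - 21\right) 184 w{\left(4,2 \right)} = \left(-62 - 21\right) 184 \cdot 18 = \left(-83\right) 184 \cdot 18 = \left(-15272\right) 18 = -274896$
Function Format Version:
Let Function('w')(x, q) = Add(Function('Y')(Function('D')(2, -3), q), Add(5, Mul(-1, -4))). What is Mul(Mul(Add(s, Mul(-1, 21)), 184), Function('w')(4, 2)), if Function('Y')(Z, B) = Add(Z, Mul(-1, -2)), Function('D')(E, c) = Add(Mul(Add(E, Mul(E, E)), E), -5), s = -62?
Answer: -274896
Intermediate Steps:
Function('D')(E, c) = Add(-5, Mul(E, Add(E, Pow(E, 2)))) (Function('D')(E, c) = Add(Mul(Add(E, Pow(E, 2)), E), -5) = Add(Mul(E, Add(E, Pow(E, 2))), -5) = Add(-5, Mul(E, Add(E, Pow(E, 2)))))
Function('Y')(Z, B) = Add(2, Z) (Function('Y')(Z, B) = Add(Z, 2) = Add(2, Z))
Function('w')(x, q) = 18 (Function('w')(x, q) = Add(Add(2, Add(-5, Pow(2, 2), Pow(2, 3))), Add(5, Mul(-1, -4))) = Add(Add(2, Add(-5, 4, 8)), Add(5, 4)) = Add(Add(2, 7), 9) = Add(9, 9) = 18)
Mul(Mul(Add(s, Mul(-1, 21)), 184), Function('w')(4, 2)) = Mul(Mul(Add(-62, Mul(-1, 21)), 184), 18) = Mul(Mul(Add(-62, -21), 184), 18) = Mul(Mul(-83, 184), 18) = Mul(-15272, 18) = -274896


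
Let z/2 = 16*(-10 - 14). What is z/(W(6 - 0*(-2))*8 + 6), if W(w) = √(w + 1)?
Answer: 1152/103 - 1536*√7/103 ≈ -28.271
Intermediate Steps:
W(w) = √(1 + w)
z = -768 (z = 2*(16*(-10 - 14)) = 2*(16*(-24)) = 2*(-384) = -768)
z/(W(6 - 0*(-2))*8 + 6) = -768/(√(1 + (6 - 0*(-2)))*8 + 6) = -768/(√(1 + (6 - 1*0))*8 + 6) = -768/(√(1 + (6 + 0))*8 + 6) = -768/(√(1 + 6)*8 + 6) = -768/(√7*8 + 6) = -768/(8*√7 + 6) = -768/(6 + 8*√7)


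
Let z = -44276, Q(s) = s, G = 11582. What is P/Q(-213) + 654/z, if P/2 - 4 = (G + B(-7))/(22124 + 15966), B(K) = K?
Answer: -330379755/5986978582 ≈ -0.055183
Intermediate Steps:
P = 32787/3809 (P = 8 + 2*((11582 - 7)/(22124 + 15966)) = 8 + 2*(11575/38090) = 8 + 2*(11575*(1/38090)) = 8 + 2*(2315/7618) = 8 + 2315/3809 = 32787/3809 ≈ 8.6078)
P/Q(-213) + 654/z = (32787/3809)/(-213) + 654/(-44276) = (32787/3809)*(-1/213) + 654*(-1/44276) = -10929/270439 - 327/22138 = -330379755/5986978582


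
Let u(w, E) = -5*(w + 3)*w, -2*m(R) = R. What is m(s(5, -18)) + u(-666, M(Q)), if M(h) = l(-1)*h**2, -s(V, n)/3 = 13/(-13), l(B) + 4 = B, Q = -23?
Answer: -4415583/2 ≈ -2.2078e+6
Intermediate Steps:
l(B) = -4 + B
s(V, n) = 3 (s(V, n) = -39/(-13) = -39*(-1)/13 = -3*(-1) = 3)
M(h) = -5*h**2 (M(h) = (-4 - 1)*h**2 = -5*h**2)
m(R) = -R/2
u(w, E) = -5*w*(3 + w) (u(w, E) = -5*(3 + w)*w = -5*w*(3 + w))
m(s(5, -18)) + u(-666, M(Q)) = -1/2*3 - 5*(-666)*(3 - 666) = -3/2 - 5*(-666)*(-663) = -3/2 - 2207790 = -4415583/2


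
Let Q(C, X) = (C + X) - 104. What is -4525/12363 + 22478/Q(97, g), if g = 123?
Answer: 138685307/717054 ≈ 193.41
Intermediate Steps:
Q(C, X) = -104 + C + X
-4525/12363 + 22478/Q(97, g) = -4525/12363 + 22478/(-104 + 97 + 123) = -4525*1/12363 + 22478/116 = -4525/12363 + 22478*(1/116) = -4525/12363 + 11239/58 = 138685307/717054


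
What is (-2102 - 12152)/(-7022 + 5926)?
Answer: 7127/548 ≈ 13.005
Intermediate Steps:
(-2102 - 12152)/(-7022 + 5926) = -14254/(-1096) = -14254*(-1/1096) = 7127/548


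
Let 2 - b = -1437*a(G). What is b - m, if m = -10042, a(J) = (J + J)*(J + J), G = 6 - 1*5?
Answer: 15792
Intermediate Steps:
G = 1 (G = 6 - 5 = 1)
a(J) = 4*J**2 (a(J) = (2*J)*(2*J) = 4*J**2)
b = 5750 (b = 2 - (-1437)*4*1**2 = 2 - (-1437)*4*1 = 2 - (-1437)*4 = 2 - 1*(-5748) = 2 + 5748 = 5750)
b - m = 5750 - 1*(-10042) = 5750 + 10042 = 15792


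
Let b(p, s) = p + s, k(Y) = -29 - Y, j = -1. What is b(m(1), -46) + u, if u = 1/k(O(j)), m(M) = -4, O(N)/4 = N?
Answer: -1251/25 ≈ -50.040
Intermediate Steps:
O(N) = 4*N
u = -1/25 (u = 1/(-29 - 4*(-1)) = 1/(-29 - 1*(-4)) = 1/(-29 + 4) = 1/(-25) = -1/25 ≈ -0.040000)
b(m(1), -46) + u = (-4 - 46) - 1/25 = -50 - 1/25 = -1251/25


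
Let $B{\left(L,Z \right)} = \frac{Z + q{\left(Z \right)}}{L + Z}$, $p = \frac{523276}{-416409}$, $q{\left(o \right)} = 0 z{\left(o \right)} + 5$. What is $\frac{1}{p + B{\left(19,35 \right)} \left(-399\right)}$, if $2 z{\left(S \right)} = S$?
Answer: $- \frac{1249227}{370785808} \approx -0.0033691$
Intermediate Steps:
$z{\left(S \right)} = \frac{S}{2}$
$q{\left(o \right)} = 5$ ($q{\left(o \right)} = 0 \frac{o}{2} + 5 = 0 + 5 = 5$)
$p = - \frac{523276}{416409}$ ($p = 523276 \left(- \frac{1}{416409}\right) = - \frac{523276}{416409} \approx -1.2566$)
$B{\left(L,Z \right)} = \frac{5 + Z}{L + Z}$ ($B{\left(L,Z \right)} = \frac{Z + 5}{L + Z} = \frac{5 + Z}{L + Z}$)
$\frac{1}{p + B{\left(19,35 \right)} \left(-399\right)} = \frac{1}{- \frac{523276}{416409} + \frac{5 + 35}{19 + 35} \left(-399\right)} = \frac{1}{- \frac{523276}{416409} + \frac{1}{54} \cdot 40 \left(-399\right)} = \frac{1}{- \frac{523276}{416409} + \frac{20}{27} \left(-399\right)} = \frac{1}{- \frac{523276}{416409} - \frac{2660}{9}} = \frac{1}{- \frac{370785808}{1249227}} = - \frac{1249227}{370785808}$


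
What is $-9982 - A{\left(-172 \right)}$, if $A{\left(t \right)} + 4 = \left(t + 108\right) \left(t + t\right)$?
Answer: $-31994$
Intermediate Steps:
$A{\left(t \right)} = -4 + 2 t \left(108 + t\right)$ ($A{\left(t \right)} = -4 + \left(t + 108\right) \left(t + t\right) = -4 + \left(108 + t\right) 2 t = -4 + 2 t \left(108 + t\right)$)
$-9982 - A{\left(-172 \right)} = -9982 - \left(-4 + 2 \left(-172\right)^{2} + 216 \left(-172\right)\right) = -9982 - \left(-4 + 2 \cdot 29584 - 37152\right) = -9982 - \left(-4 + 59168 - 37152\right) = -9982 - 22012 = -31994$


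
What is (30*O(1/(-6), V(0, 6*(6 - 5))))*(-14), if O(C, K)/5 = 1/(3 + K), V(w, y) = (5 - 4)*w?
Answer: -700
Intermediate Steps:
V(w, y) = w (V(w, y) = 1*w = w)
O(C, K) = 5/(3 + K)
(30*O(1/(-6), V(0, 6*(6 - 5))))*(-14) = (30*(5/(3 + 0)))*(-14) = (30*(5/3))*(-14) = 50*(-14) = -700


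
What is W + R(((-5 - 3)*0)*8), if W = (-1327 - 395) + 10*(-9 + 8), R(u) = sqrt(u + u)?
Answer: -1732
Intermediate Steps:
R(u) = sqrt(2)*sqrt(u) (R(u) = sqrt(2*u) = sqrt(2)*sqrt(u))
W = -1732 (W = -1722 + 10*(-1) = -1722 - 10 = -1732)
W + R(((-5 - 3)*0)*8) = -1732 + sqrt(2)*sqrt(((-5 - 3)*0)*8) = -1732 + sqrt(2)*sqrt(-8*0*8) = -1732 + sqrt(2)*sqrt(0*8) = -1732 + sqrt(2)*sqrt(0) = -1732 + sqrt(2)*0 = -1732 + 0 = -1732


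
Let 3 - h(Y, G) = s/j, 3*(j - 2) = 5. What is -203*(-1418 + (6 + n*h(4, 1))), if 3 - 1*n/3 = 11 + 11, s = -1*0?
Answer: 321349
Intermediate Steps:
j = 11/3 (j = 2 + (⅓)*5 = 2 + 5/3 = 11/3 ≈ 3.6667)
s = 0
n = -57 (n = 9 - 3*(11 + 11) = 9 - 3*22 = 9 - 66 = -57)
h(Y, G) = 3 (h(Y, G) = 3 - 0/11/3 = 3 - 0*3/11 = 3 - 1*0 = 3 + 0 = 3)
-203*(-1418 + (6 + n*h(4, 1))) = -203*(-1418 + (6 - 57*3)) = -203*(-1418 + (6 - 171)) = -203*(-1418 - 165) = -203*(-1583) = 321349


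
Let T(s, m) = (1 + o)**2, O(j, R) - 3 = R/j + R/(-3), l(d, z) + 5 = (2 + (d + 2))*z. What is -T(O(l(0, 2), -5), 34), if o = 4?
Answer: -25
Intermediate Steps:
l(d, z) = -5 + z*(4 + d) (l(d, z) = -5 + (2 + (d + 2))*z = -5 + (2 + (2 + d))*z = -5 + (4 + d)*z = -5 + z*(4 + d))
O(j, R) = 3 - R/3 + R/j (O(j, R) = 3 + (R/j + R/(-3)) = 3 + (R/j + R*(-1/3)) = 3 + (R/j - R/3) = 3 + (-R/3 + R/j) = 3 - R/3 + R/j)
T(s, m) = 25 (T(s, m) = (1 + 4)**2 = 5**2 = 25)
-T(O(l(0, 2), -5), 34) = -1*25 = -25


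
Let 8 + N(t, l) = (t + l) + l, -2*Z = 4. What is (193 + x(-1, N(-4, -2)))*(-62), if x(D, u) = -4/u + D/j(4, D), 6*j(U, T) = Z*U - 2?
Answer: -120187/10 ≈ -12019.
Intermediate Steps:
Z = -2 (Z = -½*4 = -2)
N(t, l) = -8 + t + 2*l (N(t, l) = -8 + ((t + l) + l) = -8 + ((l + t) + l) = -8 + (t + 2*l) = -8 + t + 2*l)
j(U, T) = -⅓ - U/3 (j(U, T) = (-2*U - 2)/6 = (-2 - 2*U)/6 = -⅓ - U/3)
x(D, u) = -4/u - 3*D/5 (x(D, u) = -4/u + D/(-⅓ - ⅓*4) = -4/u + D/(-⅓ - 4/3) = -4/u + D/(-5/3) = -4/u + D*(-⅗) = -4/u - 3*D/5)
(193 + x(-1, N(-4, -2)))*(-62) = (193 + (-4/(-8 - 4 + 2*(-2)) - ⅗*(-1)))*(-62) = (193 + (-4/(-8 - 4 - 4) + ⅗))*(-62) = (193 + (-4/(-16) + ⅗))*(-62) = (193 + (-4*(-1/16) + ⅗))*(-62) = (193 + (¼ + ⅗))*(-62) = (193 + 17/20)*(-62) = (3877/20)*(-62) = -120187/10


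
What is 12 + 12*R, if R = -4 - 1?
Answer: -48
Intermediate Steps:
R = -5
12 + 12*R = 12 + 12*(-5) = 12 - 60 = -48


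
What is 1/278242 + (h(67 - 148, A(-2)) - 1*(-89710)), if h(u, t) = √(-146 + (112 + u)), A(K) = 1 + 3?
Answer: 24961089821/278242 + I*√115 ≈ 89710.0 + 10.724*I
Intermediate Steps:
A(K) = 4
h(u, t) = √(-34 + u)
1/278242 + (h(67 - 148, A(-2)) - 1*(-89710)) = 1/278242 + (√(-34 + (67 - 148)) - 1*(-89710)) = 1/278242 + (√(-34 - 81) + 89710) = 1/278242 + (√(-115) + 89710) = 1/278242 + (I*√115 + 89710) = 1/278242 + (89710 + I*√115) = 24961089821/278242 + I*√115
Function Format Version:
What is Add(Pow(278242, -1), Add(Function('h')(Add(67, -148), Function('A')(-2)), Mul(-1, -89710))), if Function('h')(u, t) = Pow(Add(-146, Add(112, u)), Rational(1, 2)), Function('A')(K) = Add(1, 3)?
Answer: Add(Rational(24961089821, 278242), Mul(I, Pow(115, Rational(1, 2)))) ≈ Add(89710., Mul(10.724, I))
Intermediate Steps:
Function('A')(K) = 4
Function('h')(u, t) = Pow(Add(-34, u), Rational(1, 2))
Add(Pow(278242, -1), Add(Function('h')(Add(67, -148), Function('A')(-2)), Mul(-1, -89710))) = Add(Pow(278242, -1), Add(Pow(Add(-34, Add(67, -148)), Rational(1, 2)), Mul(-1, -89710))) = Add(Rational(1, 278242), Add(Pow(Add(-34, -81), Rational(1, 2)), 89710)) = Add(Rational(1, 278242), Add(Pow(-115, Rational(1, 2)), 89710)) = Add(Rational(1, 278242), Add(Mul(I, Pow(115, Rational(1, 2))), 89710)) = Add(Rational(1, 278242), Add(89710, Mul(I, Pow(115, Rational(1, 2))))) = Add(Rational(24961089821, 278242), Mul(I, Pow(115, Rational(1, 2))))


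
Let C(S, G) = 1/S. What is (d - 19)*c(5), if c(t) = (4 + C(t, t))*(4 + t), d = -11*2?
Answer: -7749/5 ≈ -1549.8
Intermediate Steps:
d = -22
c(t) = (4 + t)*(4 + 1/t) (c(t) = (4 + 1/t)*(4 + t) = (4 + t)*(4 + 1/t))
(d - 19)*c(5) = (-22 - 19)*(17 + 4*5 + 4/5) = -41*(17 + 20 + 4*(⅕)) = -41*(17 + 20 + ⅘) = -41*189/5 = -7749/5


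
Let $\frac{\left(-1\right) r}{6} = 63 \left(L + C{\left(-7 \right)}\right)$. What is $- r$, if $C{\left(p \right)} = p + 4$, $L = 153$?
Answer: $56700$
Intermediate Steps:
$C{\left(p \right)} = 4 + p$
$r = -56700$ ($r = - 6 \cdot 63 \left(153 + \left(4 - 7\right)\right) = - 6 \cdot 63 \left(153 - 3\right) = - 6 \cdot 63 \cdot 150 = \left(-6\right) 9450 = -56700$)
$- r = \left(-1\right) \left(-56700\right) = 56700$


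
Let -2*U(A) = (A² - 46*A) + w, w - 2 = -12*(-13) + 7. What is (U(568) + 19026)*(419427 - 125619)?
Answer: -37990696536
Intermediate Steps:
w = 165 (w = 2 + (-12*(-13) + 7) = 2 + (156 + 7) = 2 + 163 = 165)
U(A) = -165/2 + 23*A - A²/2 (U(A) = -((A² - 46*A) + 165)/2 = -(165 + A² - 46*A)/2 = -165/2 + 23*A - A²/2)
(U(568) + 19026)*(419427 - 125619) = ((-165/2 + 23*568 - ½*568²) + 19026)*(419427 - 125619) = ((-165/2 + 13064 - ½*322624) + 19026)*293808 = ((-165/2 + 13064 - 161312) + 19026)*293808 = (-296661/2 + 19026)*293808 = -258609/2*293808 = -37990696536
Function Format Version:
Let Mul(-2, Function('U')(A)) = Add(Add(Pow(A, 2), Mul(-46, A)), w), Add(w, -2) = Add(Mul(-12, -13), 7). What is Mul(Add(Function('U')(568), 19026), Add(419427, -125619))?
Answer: -37990696536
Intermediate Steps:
w = 165 (w = Add(2, Add(Mul(-12, -13), 7)) = Add(2, Add(156, 7)) = Add(2, 163) = 165)
Function('U')(A) = Add(Rational(-165, 2), Mul(23, A), Mul(Rational(-1, 2), Pow(A, 2))) (Function('U')(A) = Mul(Rational(-1, 2), Add(Add(Pow(A, 2), Mul(-46, A)), 165)) = Mul(Rational(-1, 2), Add(165, Pow(A, 2), Mul(-46, A))) = Add(Rational(-165, 2), Mul(23, A), Mul(Rational(-1, 2), Pow(A, 2))))
Mul(Add(Function('U')(568), 19026), Add(419427, -125619)) = Mul(Add(Add(Rational(-165, 2), Mul(23, 568), Mul(Rational(-1, 2), Pow(568, 2))), 19026), Add(419427, -125619)) = Mul(Add(Add(Rational(-165, 2), 13064, Mul(Rational(-1, 2), 322624)), 19026), 293808) = Mul(Add(Add(Rational(-165, 2), 13064, -161312), 19026), 293808) = Mul(Add(Rational(-296661, 2), 19026), 293808) = Mul(Rational(-258609, 2), 293808) = -37990696536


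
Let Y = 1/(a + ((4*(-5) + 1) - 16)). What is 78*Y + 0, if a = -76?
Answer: -26/37 ≈ -0.70270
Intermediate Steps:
Y = -1/111 (Y = 1/(-76 + ((4*(-5) + 1) - 16)) = 1/(-76 + ((-20 + 1) - 16)) = 1/(-76 + (-19 - 16)) = 1/(-76 - 35) = 1/(-111) = -1/111 ≈ -0.0090090)
78*Y + 0 = 78*(-1/111) + 0 = -26/37 + 0 = -26/37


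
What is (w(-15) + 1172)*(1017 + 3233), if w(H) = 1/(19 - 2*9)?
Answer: 4985250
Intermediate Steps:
w(H) = 1 (w(H) = 1/(19 - 18) = 1/1 = 1)
(w(-15) + 1172)*(1017 + 3233) = (1 + 1172)*(1017 + 3233) = 1173*4250 = 4985250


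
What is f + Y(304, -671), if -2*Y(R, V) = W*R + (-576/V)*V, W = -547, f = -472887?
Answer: -389455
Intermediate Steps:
Y(R, V) = 288 + 547*R/2 (Y(R, V) = -(-547*R + (-576/V)*V)/2 = -(-547*R - 576)/2 = -(-576 - 547*R)/2 = 288 + 547*R/2)
f + Y(304, -671) = -472887 + (288 + (547/2)*304) = -472887 + (288 + 83144) = -472887 + 83432 = -389455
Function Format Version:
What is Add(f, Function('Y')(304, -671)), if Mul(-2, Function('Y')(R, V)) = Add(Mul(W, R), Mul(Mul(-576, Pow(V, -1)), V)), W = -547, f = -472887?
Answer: -389455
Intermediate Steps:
Function('Y')(R, V) = Add(288, Mul(Rational(547, 2), R)) (Function('Y')(R, V) = Mul(Rational(-1, 2), Add(Mul(-547, R), Mul(Mul(-576, Pow(V, -1)), V))) = Mul(Rational(-1, 2), Add(Mul(-547, R), -576)) = Mul(Rational(-1, 2), Add(-576, Mul(-547, R))) = Add(288, Mul(Rational(547, 2), R)))
Add(f, Function('Y')(304, -671)) = Add(-472887, Add(288, Mul(Rational(547, 2), 304))) = Add(-472887, Add(288, 83144)) = Add(-472887, 83432) = -389455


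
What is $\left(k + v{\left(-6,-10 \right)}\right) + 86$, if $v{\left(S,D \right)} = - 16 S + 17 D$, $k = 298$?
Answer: $310$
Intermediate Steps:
$\left(k + v{\left(-6,-10 \right)}\right) + 86 = \left(298 + \left(\left(-16\right) \left(-6\right) + 17 \left(-10\right)\right)\right) + 86 = \left(298 + \left(96 - 170\right)\right) + 86 = \left(298 - 74\right) + 86 = 224 + 86 = 310$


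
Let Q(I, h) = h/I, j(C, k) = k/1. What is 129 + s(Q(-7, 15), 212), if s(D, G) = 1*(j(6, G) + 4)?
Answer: 345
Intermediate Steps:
j(C, k) = k (j(C, k) = k*1 = k)
s(D, G) = 4 + G (s(D, G) = 1*(G + 4) = 1*(4 + G) = 4 + G)
129 + s(Q(-7, 15), 212) = 129 + (4 + 212) = 129 + 216 = 345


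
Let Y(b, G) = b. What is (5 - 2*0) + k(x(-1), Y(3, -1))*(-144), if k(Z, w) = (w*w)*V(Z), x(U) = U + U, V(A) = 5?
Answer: -6475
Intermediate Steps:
x(U) = 2*U
k(Z, w) = 5*w² (k(Z, w) = (w*w)*5 = w²*5 = 5*w²)
(5 - 2*0) + k(x(-1), Y(3, -1))*(-144) = (5 - 2*0) + (5*3²)*(-144) = (5 + 0) + (5*9)*(-144) = 5 + 45*(-144) = 5 - 6480 = -6475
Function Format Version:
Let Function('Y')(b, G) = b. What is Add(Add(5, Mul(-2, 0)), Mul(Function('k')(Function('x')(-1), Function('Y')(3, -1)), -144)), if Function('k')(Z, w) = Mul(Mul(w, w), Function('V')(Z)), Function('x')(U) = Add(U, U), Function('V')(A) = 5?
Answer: -6475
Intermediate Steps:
Function('x')(U) = Mul(2, U)
Function('k')(Z, w) = Mul(5, Pow(w, 2)) (Function('k')(Z, w) = Mul(Mul(w, w), 5) = Mul(Pow(w, 2), 5) = Mul(5, Pow(w, 2)))
Add(Add(5, Mul(-2, 0)), Mul(Function('k')(Function('x')(-1), Function('Y')(3, -1)), -144)) = Add(Add(5, Mul(-2, 0)), Mul(Mul(5, Pow(3, 2)), -144)) = Add(Add(5, 0), Mul(Mul(5, 9), -144)) = Add(5, Mul(45, -144)) = Add(5, -6480) = -6475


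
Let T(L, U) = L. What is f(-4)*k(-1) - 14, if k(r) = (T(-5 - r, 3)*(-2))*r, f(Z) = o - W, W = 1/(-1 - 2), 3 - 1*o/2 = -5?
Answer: -434/3 ≈ -144.67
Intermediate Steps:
o = 16 (o = 6 - 2*(-5) = 6 + 10 = 16)
W = -1/3 (W = 1/(-3) = -1/3 ≈ -0.33333)
f(Z) = 49/3 (f(Z) = 16 - 1*(-1/3) = 16 + 1/3 = 49/3)
k(r) = r*(10 + 2*r) (k(r) = ((-5 - r)*(-2))*r = (10 + 2*r)*r = r*(10 + 2*r))
f(-4)*k(-1) - 14 = 49*(2*(-1)*(5 - 1))/3 - 14 = 49*(2*(-1)*4)/3 - 14 = (49/3)*(-8) - 14 = -392/3 - 14 = -434/3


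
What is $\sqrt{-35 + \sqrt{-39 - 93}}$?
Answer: $\sqrt{-35 + 2 i \sqrt{33}} \approx 0.95851 + 5.9932 i$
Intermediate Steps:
$\sqrt{-35 + \sqrt{-39 - 93}} = \sqrt{-35 + \sqrt{-132}} = \sqrt{-35 + 2 i \sqrt{33}}$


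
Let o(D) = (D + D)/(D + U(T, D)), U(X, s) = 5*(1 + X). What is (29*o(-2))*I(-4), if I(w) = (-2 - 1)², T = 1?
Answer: -261/2 ≈ -130.50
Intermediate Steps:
I(w) = 9 (I(w) = (-3)² = 9)
U(X, s) = 5 + 5*X
o(D) = 2*D/(10 + D) (o(D) = (D + D)/(D + (5 + 5*1)) = (2*D)/(D + (5 + 5)) = (2*D)/(D + 10) = (2*D)/(10 + D) = 2*D/(10 + D))
(29*o(-2))*I(-4) = (29*(2*(-2)/(10 - 2)))*9 = (29*(2*(-2)/8))*9 = (29*(2*(-2)*(⅛)))*9 = (29*(-½))*9 = -29/2*9 = -261/2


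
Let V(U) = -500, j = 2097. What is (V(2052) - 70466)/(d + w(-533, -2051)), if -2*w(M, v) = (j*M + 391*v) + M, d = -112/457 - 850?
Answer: -64862924/876742851 ≈ -0.073982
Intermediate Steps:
d = -388562/457 (d = -112*1/457 - 850 = -112/457 - 850 = -388562/457 ≈ -850.25)
w(M, v) = -1049*M - 391*v/2 (w(M, v) = -((2097*M + 391*v) + M)/2 = -((391*v + 2097*M) + M)/2 = -(391*v + 2098*M)/2 = -1049*M - 391*v/2)
(V(2052) - 70466)/(d + w(-533, -2051)) = (-500 - 70466)/(-388562/457 + (-1049*(-533) - 391/2*(-2051))) = -70966/(-388562/457 + (559117 + 801941/2)) = -70966/(-388562/457 + 1920175/2) = -70966/876742851/914 = -70966*914/876742851 = -64862924/876742851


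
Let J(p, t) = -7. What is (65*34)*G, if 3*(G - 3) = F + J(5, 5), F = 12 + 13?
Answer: 19890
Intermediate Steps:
F = 25
G = 9 (G = 3 + (25 - 7)/3 = 3 + (⅓)*18 = 3 + 6 = 9)
(65*34)*G = (65*34)*9 = 2210*9 = 19890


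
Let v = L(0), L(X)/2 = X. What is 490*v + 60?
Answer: 60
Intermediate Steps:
L(X) = 2*X
v = 0 (v = 2*0 = 0)
490*v + 60 = 490*0 + 60 = 0 + 60 = 60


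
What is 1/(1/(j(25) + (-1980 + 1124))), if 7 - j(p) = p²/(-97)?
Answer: -81728/97 ≈ -842.56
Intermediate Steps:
j(p) = 7 + p²/97 (j(p) = 7 - p²/(-97) = 7 - p²*(-1)/97 = 7 - (-1)*p²/97 = 7 + p²/97)
1/(1/(j(25) + (-1980 + 1124))) = 1/(1/((7 + (1/97)*25²) + (-1980 + 1124))) = 1/(1/((7 + (1/97)*625) - 856)) = 1/(1/((7 + 625/97) - 856)) = 1/(1/(1304/97 - 856)) = 1/(1/(-81728/97)) = 1/(-97/81728) = -81728/97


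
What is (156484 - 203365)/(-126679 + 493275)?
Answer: -46881/366596 ≈ -0.12788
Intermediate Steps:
(156484 - 203365)/(-126679 + 493275) = -46881/366596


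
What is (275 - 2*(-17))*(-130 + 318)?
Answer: 58092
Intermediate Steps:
(275 - 2*(-17))*(-130 + 318) = (275 + 34)*188 = 309*188 = 58092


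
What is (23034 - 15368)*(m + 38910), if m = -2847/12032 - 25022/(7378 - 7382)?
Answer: 2082961245017/6016 ≈ 3.4624e+8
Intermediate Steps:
m = 75263329/12032 (m = -2847*1/12032 - 25022/(-4) = -2847/12032 - 25022*(-1/4) = -2847/12032 + 12511/2 = 75263329/12032 ≈ 6255.3)
(23034 - 15368)*(m + 38910) = (23034 - 15368)*(75263329/12032 + 38910) = 7666*(543428449/12032) = 2082961245017/6016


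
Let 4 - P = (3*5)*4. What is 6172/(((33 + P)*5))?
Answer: -6172/115 ≈ -53.670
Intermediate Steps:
P = -56 (P = 4 - 3*5*4 = 4 - 15*4 = 4 - 1*60 = 4 - 60 = -56)
6172/(((33 + P)*5)) = 6172/(((33 - 56)*5)) = 6172/((-23*5)) = 6172/(-115) = 6172*(-1/115) = -6172/115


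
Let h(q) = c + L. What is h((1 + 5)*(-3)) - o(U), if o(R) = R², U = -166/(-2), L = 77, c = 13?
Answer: -6799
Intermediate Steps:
U = 83 (U = -166*(-½) = 83)
h(q) = 90 (h(q) = 13 + 77 = 90)
h((1 + 5)*(-3)) - o(U) = 90 - 1*83² = 90 - 1*6889 = 90 - 6889 = -6799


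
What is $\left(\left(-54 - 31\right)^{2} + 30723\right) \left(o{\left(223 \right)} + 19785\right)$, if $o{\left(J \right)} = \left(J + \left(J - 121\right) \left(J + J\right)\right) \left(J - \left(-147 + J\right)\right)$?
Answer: $255765345720$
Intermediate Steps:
$o{\left(J \right)} = 147 J + 294 J \left(-121 + J\right)$ ($o{\left(J \right)} = \left(J + \left(-121 + J\right) 2 J\right) \left(J + \left(\left(37 - J\right) + 110\right)\right) = \left(J + 2 J \left(-121 + J\right)\right) \left(J - \left(-147 + J\right)\right) = \left(J + 2 J \left(-121 + J\right)\right) 147 = 147 J + 294 J \left(-121 + J\right)$)
$\left(\left(-54 - 31\right)^{2} + 30723\right) \left(o{\left(223 \right)} + 19785\right) = \left(\left(-54 - 31\right)^{2} + 30723\right) \left(147 \cdot 223 \left(-241 + 2 \cdot 223\right) + 19785\right) = \left(\left(-85\right)^{2} + 30723\right) \left(147 \cdot 223 \left(-241 + 446\right) + 19785\right) = \left(7225 + 30723\right) \left(147 \cdot 223 \cdot 205 + 19785\right) = 37948 \left(6720105 + 19785\right) = 37948 \cdot 6739890 = 255765345720$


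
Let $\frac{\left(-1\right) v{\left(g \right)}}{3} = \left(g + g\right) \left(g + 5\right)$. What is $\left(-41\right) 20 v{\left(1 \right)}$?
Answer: $29520$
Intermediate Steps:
$v{\left(g \right)} = - 6 g \left(5 + g\right)$ ($v{\left(g \right)} = - 3 \left(g + g\right) \left(g + 5\right) = - 3 \cdot 2 g \left(5 + g\right) = - 6 g \left(5 + g\right)$)
$\left(-41\right) 20 v{\left(1 \right)} = \left(-41\right) 20 \left(\left(-6\right) 1 \left(5 + 1\right)\right) = - 820 \left(\left(-6\right) 1 \cdot 6\right) = \left(-820\right) \left(-36\right) = 29520$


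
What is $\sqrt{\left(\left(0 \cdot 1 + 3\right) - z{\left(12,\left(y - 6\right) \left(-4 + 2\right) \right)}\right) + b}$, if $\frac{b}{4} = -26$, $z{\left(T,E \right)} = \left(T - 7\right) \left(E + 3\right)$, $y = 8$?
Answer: $4 i \sqrt{6} \approx 9.798 i$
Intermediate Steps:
$z{\left(T,E \right)} = \left(-7 + T\right) \left(3 + E\right)$
$b = -104$ ($b = 4 \left(-26\right) = -104$)
$\sqrt{\left(\left(0 \cdot 1 + 3\right) - z{\left(12,\left(y - 6\right) \left(-4 + 2\right) \right)}\right) + b} = \sqrt{\left(\left(0 \cdot 1 + 3\right) - \left(-21 - 7 \left(8 - 6\right) \left(-4 + 2\right) + 3 \cdot 12 + \left(8 - 6\right) \left(-4 + 2\right) 12\right)\right) - 104} = \sqrt{\left(\left(0 + 3\right) - \left(-21 - 7 \cdot 2 \left(-2\right) + 36 + 2 \left(-2\right) 12\right)\right) - 104} = \sqrt{\left(3 - \left(-21 - -28 + 36 - 48\right)\right) - 104} = \sqrt{\left(3 - \left(-21 + 28 + 36 - 48\right)\right) - 104} = \sqrt{\left(3 - -5\right) - 104} = \sqrt{\left(3 + 5\right) - 104} = \sqrt{8 - 104} = \sqrt{-96} = 4 i \sqrt{6}$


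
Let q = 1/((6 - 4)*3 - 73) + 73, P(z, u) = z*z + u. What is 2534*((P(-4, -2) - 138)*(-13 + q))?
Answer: -1262834104/67 ≈ -1.8848e+7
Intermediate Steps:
P(z, u) = u + z**2 (P(z, u) = z**2 + u = u + z**2)
q = 4890/67 (q = 1/(2*3 - 73) + 73 = 1/(6 - 73) + 73 = 1/(-67) + 73 = -1/67 + 73 = 4890/67 ≈ 72.985)
2534*((P(-4, -2) - 138)*(-13 + q)) = 2534*(((-2 + (-4)**2) - 138)*(-13 + 4890/67)) = 2534*(((-2 + 16) - 138)*(4019/67)) = 2534*((14 - 138)*(4019/67)) = 2534*(-124*4019/67) = 2534*(-498356/67) = -1262834104/67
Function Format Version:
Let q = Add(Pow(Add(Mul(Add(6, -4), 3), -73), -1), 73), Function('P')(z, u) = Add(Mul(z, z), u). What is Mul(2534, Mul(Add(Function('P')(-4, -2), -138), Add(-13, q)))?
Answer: Rational(-1262834104, 67) ≈ -1.8848e+7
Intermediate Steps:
Function('P')(z, u) = Add(u, Pow(z, 2)) (Function('P')(z, u) = Add(Pow(z, 2), u) = Add(u, Pow(z, 2)))
q = Rational(4890, 67) (q = Add(Pow(Add(Mul(2, 3), -73), -1), 73) = Add(Pow(Add(6, -73), -1), 73) = Add(Pow(-67, -1), 73) = Add(Rational(-1, 67), 73) = Rational(4890, 67) ≈ 72.985)
Mul(2534, Mul(Add(Function('P')(-4, -2), -138), Add(-13, q))) = Mul(2534, Mul(Add(Add(-2, Pow(-4, 2)), -138), Add(-13, Rational(4890, 67)))) = Mul(2534, Mul(Add(Add(-2, 16), -138), Rational(4019, 67))) = Mul(2534, Mul(Add(14, -138), Rational(4019, 67))) = Mul(2534, Mul(-124, Rational(4019, 67))) = Mul(2534, Rational(-498356, 67)) = Rational(-1262834104, 67)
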